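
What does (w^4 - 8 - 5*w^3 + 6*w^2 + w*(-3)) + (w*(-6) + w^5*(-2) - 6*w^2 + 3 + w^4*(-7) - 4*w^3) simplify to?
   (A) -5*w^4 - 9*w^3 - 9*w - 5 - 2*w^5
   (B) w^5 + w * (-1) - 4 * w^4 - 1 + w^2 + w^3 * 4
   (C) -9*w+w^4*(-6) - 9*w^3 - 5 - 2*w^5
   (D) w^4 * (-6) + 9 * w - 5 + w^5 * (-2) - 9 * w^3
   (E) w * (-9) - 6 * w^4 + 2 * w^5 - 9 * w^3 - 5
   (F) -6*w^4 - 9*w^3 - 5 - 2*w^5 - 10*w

Adding the polynomials and combining like terms:
(w^4 - 8 - 5*w^3 + 6*w^2 + w*(-3)) + (w*(-6) + w^5*(-2) - 6*w^2 + 3 + w^4*(-7) - 4*w^3)
= -9*w+w^4*(-6) - 9*w^3 - 5 - 2*w^5
C) -9*w+w^4*(-6) - 9*w^3 - 5 - 2*w^5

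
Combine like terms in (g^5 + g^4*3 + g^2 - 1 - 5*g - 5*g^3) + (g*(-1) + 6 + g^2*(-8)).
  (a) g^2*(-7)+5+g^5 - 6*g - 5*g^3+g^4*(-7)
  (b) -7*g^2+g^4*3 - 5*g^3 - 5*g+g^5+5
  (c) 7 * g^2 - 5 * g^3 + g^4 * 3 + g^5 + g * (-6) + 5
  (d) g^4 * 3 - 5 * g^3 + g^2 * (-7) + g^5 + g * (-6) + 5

Adding the polynomials and combining like terms:
(g^5 + g^4*3 + g^2 - 1 - 5*g - 5*g^3) + (g*(-1) + 6 + g^2*(-8))
= g^4 * 3 - 5 * g^3 + g^2 * (-7) + g^5 + g * (-6) + 5
d) g^4 * 3 - 5 * g^3 + g^2 * (-7) + g^5 + g * (-6) + 5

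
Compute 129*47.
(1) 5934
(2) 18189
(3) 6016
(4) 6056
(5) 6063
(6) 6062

129 * 47 = 6063
5) 6063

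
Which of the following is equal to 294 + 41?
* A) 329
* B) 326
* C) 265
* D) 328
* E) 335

294 + 41 = 335
E) 335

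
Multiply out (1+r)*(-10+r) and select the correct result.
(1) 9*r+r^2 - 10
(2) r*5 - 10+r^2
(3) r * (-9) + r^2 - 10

Expanding (1+r)*(-10+r):
= r * (-9) + r^2 - 10
3) r * (-9) + r^2 - 10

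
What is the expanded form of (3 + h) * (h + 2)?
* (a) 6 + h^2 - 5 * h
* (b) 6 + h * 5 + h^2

Expanding (3 + h) * (h + 2):
= 6 + h * 5 + h^2
b) 6 + h * 5 + h^2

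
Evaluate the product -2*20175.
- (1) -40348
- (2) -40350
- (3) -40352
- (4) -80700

-2 * 20175 = -40350
2) -40350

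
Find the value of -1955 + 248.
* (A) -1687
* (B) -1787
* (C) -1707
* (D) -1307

-1955 + 248 = -1707
C) -1707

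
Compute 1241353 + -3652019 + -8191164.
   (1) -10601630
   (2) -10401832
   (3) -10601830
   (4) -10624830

First: 1241353 + -3652019 = -2410666
Then: -2410666 + -8191164 = -10601830
3) -10601830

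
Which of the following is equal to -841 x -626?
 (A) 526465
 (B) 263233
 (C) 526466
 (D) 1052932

-841 * -626 = 526466
C) 526466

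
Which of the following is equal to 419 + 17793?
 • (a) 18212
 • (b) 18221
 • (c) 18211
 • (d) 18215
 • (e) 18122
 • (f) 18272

419 + 17793 = 18212
a) 18212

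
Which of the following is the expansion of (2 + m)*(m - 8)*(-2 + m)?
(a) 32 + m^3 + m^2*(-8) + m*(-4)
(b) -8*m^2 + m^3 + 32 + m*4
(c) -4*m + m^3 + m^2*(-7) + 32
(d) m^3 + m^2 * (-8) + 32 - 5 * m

Expanding (2 + m)*(m - 8)*(-2 + m):
= 32 + m^3 + m^2*(-8) + m*(-4)
a) 32 + m^3 + m^2*(-8) + m*(-4)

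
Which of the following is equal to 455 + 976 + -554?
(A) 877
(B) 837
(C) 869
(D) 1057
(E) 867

First: 455 + 976 = 1431
Then: 1431 + -554 = 877
A) 877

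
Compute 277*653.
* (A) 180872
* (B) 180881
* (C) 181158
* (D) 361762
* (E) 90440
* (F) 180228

277 * 653 = 180881
B) 180881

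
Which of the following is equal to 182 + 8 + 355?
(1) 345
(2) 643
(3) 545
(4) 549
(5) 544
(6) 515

First: 182 + 8 = 190
Then: 190 + 355 = 545
3) 545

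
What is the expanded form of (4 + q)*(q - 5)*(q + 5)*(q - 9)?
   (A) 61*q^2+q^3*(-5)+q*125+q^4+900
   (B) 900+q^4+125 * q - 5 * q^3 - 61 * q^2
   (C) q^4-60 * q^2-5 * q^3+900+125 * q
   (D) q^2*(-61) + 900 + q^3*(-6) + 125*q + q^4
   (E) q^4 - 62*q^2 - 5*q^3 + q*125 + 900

Expanding (4 + q)*(q - 5)*(q + 5)*(q - 9):
= 900+q^4+125 * q - 5 * q^3 - 61 * q^2
B) 900+q^4+125 * q - 5 * q^3 - 61 * q^2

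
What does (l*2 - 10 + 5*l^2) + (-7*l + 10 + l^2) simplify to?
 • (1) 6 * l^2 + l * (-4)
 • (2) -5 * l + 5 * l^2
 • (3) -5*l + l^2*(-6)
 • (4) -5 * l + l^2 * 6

Adding the polynomials and combining like terms:
(l*2 - 10 + 5*l^2) + (-7*l + 10 + l^2)
= -5 * l + l^2 * 6
4) -5 * l + l^2 * 6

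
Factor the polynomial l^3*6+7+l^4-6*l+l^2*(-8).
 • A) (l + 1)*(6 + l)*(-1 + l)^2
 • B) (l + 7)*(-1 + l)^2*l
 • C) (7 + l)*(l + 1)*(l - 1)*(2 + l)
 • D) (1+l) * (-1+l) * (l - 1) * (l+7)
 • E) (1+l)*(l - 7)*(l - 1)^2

We need to factor l^3*6+7+l^4-6*l+l^2*(-8).
The factored form is (1+l) * (-1+l) * (l - 1) * (l+7).
D) (1+l) * (-1+l) * (l - 1) * (l+7)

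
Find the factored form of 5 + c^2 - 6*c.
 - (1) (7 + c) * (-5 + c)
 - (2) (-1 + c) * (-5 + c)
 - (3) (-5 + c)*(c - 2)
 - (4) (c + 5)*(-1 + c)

We need to factor 5 + c^2 - 6*c.
The factored form is (-1 + c) * (-5 + c).
2) (-1 + c) * (-5 + c)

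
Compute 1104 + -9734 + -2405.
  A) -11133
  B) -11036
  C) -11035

First: 1104 + -9734 = -8630
Then: -8630 + -2405 = -11035
C) -11035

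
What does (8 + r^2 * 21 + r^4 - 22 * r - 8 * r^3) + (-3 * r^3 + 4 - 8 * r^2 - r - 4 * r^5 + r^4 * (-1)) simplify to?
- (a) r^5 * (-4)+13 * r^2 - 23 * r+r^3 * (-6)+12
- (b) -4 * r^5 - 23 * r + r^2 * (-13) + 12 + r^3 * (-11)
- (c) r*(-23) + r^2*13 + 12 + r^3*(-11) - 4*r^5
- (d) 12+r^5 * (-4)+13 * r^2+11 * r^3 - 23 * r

Adding the polynomials and combining like terms:
(8 + r^2*21 + r^4 - 22*r - 8*r^3) + (-3*r^3 + 4 - 8*r^2 - r - 4*r^5 + r^4*(-1))
= r*(-23) + r^2*13 + 12 + r^3*(-11) - 4*r^5
c) r*(-23) + r^2*13 + 12 + r^3*(-11) - 4*r^5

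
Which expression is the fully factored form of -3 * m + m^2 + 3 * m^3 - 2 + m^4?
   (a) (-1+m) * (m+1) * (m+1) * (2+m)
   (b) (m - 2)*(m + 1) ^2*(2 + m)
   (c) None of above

We need to factor -3 * m + m^2 + 3 * m^3 - 2 + m^4.
The factored form is (-1+m) * (m+1) * (m+1) * (2+m).
a) (-1+m) * (m+1) * (m+1) * (2+m)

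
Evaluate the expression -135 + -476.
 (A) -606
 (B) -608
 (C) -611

-135 + -476 = -611
C) -611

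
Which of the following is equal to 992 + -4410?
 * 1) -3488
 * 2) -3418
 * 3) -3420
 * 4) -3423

992 + -4410 = -3418
2) -3418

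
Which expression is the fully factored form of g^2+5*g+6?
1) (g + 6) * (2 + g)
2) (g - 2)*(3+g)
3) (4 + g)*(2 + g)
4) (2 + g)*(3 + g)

We need to factor g^2+5*g+6.
The factored form is (2 + g)*(3 + g).
4) (2 + g)*(3 + g)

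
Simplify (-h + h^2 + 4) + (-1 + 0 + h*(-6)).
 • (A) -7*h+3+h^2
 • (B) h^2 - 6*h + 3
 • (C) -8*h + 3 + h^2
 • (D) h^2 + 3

Adding the polynomials and combining like terms:
(-h + h^2 + 4) + (-1 + 0 + h*(-6))
= -7*h+3+h^2
A) -7*h+3+h^2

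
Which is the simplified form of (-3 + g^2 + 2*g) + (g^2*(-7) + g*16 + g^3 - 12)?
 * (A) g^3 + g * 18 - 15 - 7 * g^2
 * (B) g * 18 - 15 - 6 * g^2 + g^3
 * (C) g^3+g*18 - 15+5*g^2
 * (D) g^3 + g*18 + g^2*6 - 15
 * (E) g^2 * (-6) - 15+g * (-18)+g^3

Adding the polynomials and combining like terms:
(-3 + g^2 + 2*g) + (g^2*(-7) + g*16 + g^3 - 12)
= g * 18 - 15 - 6 * g^2 + g^3
B) g * 18 - 15 - 6 * g^2 + g^3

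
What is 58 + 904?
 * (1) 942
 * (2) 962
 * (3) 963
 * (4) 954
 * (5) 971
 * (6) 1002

58 + 904 = 962
2) 962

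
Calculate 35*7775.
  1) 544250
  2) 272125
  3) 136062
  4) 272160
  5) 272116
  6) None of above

35 * 7775 = 272125
2) 272125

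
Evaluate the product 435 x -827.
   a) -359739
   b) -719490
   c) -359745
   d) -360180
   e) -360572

435 * -827 = -359745
c) -359745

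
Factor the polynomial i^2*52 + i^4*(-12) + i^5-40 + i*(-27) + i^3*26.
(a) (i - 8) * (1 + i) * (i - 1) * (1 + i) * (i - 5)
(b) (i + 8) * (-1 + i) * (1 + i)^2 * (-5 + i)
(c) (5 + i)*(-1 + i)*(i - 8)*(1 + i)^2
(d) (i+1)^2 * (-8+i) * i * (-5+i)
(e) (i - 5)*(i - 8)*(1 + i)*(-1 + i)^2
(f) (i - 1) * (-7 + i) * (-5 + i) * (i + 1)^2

We need to factor i^2*52 + i^4*(-12) + i^5-40 + i*(-27) + i^3*26.
The factored form is (i - 8) * (1 + i) * (i - 1) * (1 + i) * (i - 5).
a) (i - 8) * (1 + i) * (i - 1) * (1 + i) * (i - 5)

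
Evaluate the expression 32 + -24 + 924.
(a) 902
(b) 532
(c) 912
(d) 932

First: 32 + -24 = 8
Then: 8 + 924 = 932
d) 932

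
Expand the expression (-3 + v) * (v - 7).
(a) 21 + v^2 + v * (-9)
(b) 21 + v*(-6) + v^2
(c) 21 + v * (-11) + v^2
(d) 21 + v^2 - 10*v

Expanding (-3 + v) * (v - 7):
= 21 + v^2 - 10*v
d) 21 + v^2 - 10*v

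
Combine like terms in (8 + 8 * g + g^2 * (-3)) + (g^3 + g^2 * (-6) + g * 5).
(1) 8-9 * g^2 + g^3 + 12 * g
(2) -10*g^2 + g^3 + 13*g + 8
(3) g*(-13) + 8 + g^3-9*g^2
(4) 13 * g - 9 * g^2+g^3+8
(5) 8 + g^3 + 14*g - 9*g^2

Adding the polynomials and combining like terms:
(8 + 8*g + g^2*(-3)) + (g^3 + g^2*(-6) + g*5)
= 13 * g - 9 * g^2+g^3+8
4) 13 * g - 9 * g^2+g^3+8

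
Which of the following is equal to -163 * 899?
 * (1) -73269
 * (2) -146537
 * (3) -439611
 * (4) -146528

-163 * 899 = -146537
2) -146537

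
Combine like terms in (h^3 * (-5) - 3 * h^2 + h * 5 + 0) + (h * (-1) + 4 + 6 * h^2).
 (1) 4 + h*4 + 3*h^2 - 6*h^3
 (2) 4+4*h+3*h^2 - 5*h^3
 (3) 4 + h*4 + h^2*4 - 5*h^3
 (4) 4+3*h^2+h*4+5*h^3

Adding the polynomials and combining like terms:
(h^3*(-5) - 3*h^2 + h*5 + 0) + (h*(-1) + 4 + 6*h^2)
= 4+4*h+3*h^2 - 5*h^3
2) 4+4*h+3*h^2 - 5*h^3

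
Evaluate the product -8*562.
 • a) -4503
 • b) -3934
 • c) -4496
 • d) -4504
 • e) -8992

-8 * 562 = -4496
c) -4496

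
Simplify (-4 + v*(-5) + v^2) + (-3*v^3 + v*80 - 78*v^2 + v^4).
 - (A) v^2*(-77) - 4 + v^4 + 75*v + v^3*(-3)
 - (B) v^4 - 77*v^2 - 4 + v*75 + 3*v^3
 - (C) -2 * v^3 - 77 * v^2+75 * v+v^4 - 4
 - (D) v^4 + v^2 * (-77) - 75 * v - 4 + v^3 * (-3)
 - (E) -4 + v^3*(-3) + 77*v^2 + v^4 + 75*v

Adding the polynomials and combining like terms:
(-4 + v*(-5) + v^2) + (-3*v^3 + v*80 - 78*v^2 + v^4)
= v^2*(-77) - 4 + v^4 + 75*v + v^3*(-3)
A) v^2*(-77) - 4 + v^4 + 75*v + v^3*(-3)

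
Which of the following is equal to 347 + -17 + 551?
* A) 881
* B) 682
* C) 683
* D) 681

First: 347 + -17 = 330
Then: 330 + 551 = 881
A) 881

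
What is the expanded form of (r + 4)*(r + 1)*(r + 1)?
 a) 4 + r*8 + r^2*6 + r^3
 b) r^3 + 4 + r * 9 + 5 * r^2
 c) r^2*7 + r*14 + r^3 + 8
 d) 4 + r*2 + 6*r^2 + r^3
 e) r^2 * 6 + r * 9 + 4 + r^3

Expanding (r + 4)*(r + 1)*(r + 1):
= r^2 * 6 + r * 9 + 4 + r^3
e) r^2 * 6 + r * 9 + 4 + r^3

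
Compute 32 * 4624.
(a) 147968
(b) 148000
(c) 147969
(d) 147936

32 * 4624 = 147968
a) 147968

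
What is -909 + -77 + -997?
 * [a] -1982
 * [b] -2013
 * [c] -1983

First: -909 + -77 = -986
Then: -986 + -997 = -1983
c) -1983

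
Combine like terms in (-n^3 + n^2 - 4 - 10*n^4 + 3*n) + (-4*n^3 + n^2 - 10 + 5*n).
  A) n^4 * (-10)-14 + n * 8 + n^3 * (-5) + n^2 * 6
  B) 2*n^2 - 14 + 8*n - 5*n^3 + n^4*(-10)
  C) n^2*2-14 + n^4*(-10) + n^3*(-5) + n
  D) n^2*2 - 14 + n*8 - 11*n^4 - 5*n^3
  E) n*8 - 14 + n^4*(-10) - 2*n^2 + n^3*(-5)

Adding the polynomials and combining like terms:
(-n^3 + n^2 - 4 - 10*n^4 + 3*n) + (-4*n^3 + n^2 - 10 + 5*n)
= 2*n^2 - 14 + 8*n - 5*n^3 + n^4*(-10)
B) 2*n^2 - 14 + 8*n - 5*n^3 + n^4*(-10)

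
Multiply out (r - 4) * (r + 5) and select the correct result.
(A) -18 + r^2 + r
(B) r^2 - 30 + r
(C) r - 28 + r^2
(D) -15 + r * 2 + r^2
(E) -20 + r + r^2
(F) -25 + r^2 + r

Expanding (r - 4) * (r + 5):
= -20 + r + r^2
E) -20 + r + r^2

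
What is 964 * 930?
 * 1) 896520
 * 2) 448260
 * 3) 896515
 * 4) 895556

964 * 930 = 896520
1) 896520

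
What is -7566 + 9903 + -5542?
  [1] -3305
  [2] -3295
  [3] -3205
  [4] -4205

First: -7566 + 9903 = 2337
Then: 2337 + -5542 = -3205
3) -3205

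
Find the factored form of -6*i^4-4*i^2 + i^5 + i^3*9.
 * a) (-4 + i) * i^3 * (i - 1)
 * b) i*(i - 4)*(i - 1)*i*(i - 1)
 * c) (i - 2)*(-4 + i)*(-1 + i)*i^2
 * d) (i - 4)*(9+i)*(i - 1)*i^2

We need to factor -6*i^4-4*i^2 + i^5 + i^3*9.
The factored form is i*(i - 4)*(i - 1)*i*(i - 1).
b) i*(i - 4)*(i - 1)*i*(i - 1)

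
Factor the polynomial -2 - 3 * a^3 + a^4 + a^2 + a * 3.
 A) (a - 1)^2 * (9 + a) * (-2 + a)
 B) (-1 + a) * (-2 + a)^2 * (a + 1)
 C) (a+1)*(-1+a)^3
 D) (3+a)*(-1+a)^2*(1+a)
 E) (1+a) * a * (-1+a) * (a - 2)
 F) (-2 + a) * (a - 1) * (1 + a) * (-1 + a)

We need to factor -2 - 3 * a^3 + a^4 + a^2 + a * 3.
The factored form is (-2 + a) * (a - 1) * (1 + a) * (-1 + a).
F) (-2 + a) * (a - 1) * (1 + a) * (-1 + a)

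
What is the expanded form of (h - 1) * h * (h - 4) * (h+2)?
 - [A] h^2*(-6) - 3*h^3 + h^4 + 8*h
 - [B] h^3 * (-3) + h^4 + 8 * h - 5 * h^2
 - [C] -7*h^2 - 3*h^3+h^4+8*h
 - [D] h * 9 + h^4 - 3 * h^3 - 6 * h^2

Expanding (h - 1) * h * (h - 4) * (h+2):
= h^2*(-6) - 3*h^3 + h^4 + 8*h
A) h^2*(-6) - 3*h^3 + h^4 + 8*h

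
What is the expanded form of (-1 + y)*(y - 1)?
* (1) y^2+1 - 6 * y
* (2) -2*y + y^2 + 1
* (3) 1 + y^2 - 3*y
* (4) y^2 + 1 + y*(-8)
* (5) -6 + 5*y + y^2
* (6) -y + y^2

Expanding (-1 + y)*(y - 1):
= -2*y + y^2 + 1
2) -2*y + y^2 + 1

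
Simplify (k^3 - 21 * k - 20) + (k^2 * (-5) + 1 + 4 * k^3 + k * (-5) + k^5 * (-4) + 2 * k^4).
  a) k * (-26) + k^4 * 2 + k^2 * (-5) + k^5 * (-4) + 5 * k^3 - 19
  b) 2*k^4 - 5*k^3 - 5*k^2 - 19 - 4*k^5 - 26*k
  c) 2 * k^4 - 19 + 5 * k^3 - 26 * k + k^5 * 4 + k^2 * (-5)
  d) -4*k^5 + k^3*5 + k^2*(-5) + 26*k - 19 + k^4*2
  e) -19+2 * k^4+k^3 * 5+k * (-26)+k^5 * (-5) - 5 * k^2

Adding the polynomials and combining like terms:
(k^3 - 21*k - 20) + (k^2*(-5) + 1 + 4*k^3 + k*(-5) + k^5*(-4) + 2*k^4)
= k * (-26) + k^4 * 2 + k^2 * (-5) + k^5 * (-4) + 5 * k^3 - 19
a) k * (-26) + k^4 * 2 + k^2 * (-5) + k^5 * (-4) + 5 * k^3 - 19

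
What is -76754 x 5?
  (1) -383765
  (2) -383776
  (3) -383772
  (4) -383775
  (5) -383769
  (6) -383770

-76754 * 5 = -383770
6) -383770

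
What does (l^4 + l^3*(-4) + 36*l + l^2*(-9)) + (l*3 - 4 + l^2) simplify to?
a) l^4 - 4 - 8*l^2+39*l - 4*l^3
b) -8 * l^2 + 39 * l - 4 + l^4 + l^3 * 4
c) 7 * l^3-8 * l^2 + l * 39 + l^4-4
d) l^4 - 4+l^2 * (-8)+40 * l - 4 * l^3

Adding the polynomials and combining like terms:
(l^4 + l^3*(-4) + 36*l + l^2*(-9)) + (l*3 - 4 + l^2)
= l^4 - 4 - 8*l^2+39*l - 4*l^3
a) l^4 - 4 - 8*l^2+39*l - 4*l^3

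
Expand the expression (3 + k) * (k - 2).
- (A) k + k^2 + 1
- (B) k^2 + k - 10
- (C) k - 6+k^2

Expanding (3 + k) * (k - 2):
= k - 6+k^2
C) k - 6+k^2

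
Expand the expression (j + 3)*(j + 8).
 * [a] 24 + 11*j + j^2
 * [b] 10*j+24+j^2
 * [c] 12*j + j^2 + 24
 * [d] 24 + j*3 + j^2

Expanding (j + 3)*(j + 8):
= 24 + 11*j + j^2
a) 24 + 11*j + j^2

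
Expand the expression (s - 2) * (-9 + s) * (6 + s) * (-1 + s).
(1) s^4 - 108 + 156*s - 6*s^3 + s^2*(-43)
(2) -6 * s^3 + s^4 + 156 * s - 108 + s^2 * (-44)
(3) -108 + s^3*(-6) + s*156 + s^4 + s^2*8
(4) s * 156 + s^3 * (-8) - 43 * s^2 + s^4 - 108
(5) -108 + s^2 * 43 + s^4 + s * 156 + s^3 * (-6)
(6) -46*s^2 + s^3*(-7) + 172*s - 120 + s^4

Expanding (s - 2) * (-9 + s) * (6 + s) * (-1 + s):
= s^4 - 108 + 156*s - 6*s^3 + s^2*(-43)
1) s^4 - 108 + 156*s - 6*s^3 + s^2*(-43)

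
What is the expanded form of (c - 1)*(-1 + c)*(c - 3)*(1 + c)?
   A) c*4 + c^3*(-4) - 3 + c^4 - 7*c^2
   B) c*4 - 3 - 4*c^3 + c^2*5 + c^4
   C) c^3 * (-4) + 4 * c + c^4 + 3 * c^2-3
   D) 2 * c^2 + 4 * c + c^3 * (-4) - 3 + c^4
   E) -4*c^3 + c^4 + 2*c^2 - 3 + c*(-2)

Expanding (c - 1)*(-1 + c)*(c - 3)*(1 + c):
= 2 * c^2 + 4 * c + c^3 * (-4) - 3 + c^4
D) 2 * c^2 + 4 * c + c^3 * (-4) - 3 + c^4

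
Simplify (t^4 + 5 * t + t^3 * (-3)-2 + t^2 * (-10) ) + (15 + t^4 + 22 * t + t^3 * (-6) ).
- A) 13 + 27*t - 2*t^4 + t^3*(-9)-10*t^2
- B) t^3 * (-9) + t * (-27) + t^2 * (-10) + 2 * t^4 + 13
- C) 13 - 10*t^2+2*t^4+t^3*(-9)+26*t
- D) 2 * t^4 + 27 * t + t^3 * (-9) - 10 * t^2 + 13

Adding the polynomials and combining like terms:
(t^4 + 5*t + t^3*(-3) - 2 + t^2*(-10)) + (15 + t^4 + 22*t + t^3*(-6))
= 2 * t^4 + 27 * t + t^3 * (-9) - 10 * t^2 + 13
D) 2 * t^4 + 27 * t + t^3 * (-9) - 10 * t^2 + 13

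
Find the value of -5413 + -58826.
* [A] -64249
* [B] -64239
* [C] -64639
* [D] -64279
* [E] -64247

-5413 + -58826 = -64239
B) -64239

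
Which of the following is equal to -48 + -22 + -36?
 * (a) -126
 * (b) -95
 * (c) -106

First: -48 + -22 = -70
Then: -70 + -36 = -106
c) -106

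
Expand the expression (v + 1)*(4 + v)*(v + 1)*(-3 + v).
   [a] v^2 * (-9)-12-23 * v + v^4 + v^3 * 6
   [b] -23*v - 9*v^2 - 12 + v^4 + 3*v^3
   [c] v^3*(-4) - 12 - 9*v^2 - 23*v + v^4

Expanding (v + 1)*(4 + v)*(v + 1)*(-3 + v):
= -23*v - 9*v^2 - 12 + v^4 + 3*v^3
b) -23*v - 9*v^2 - 12 + v^4 + 3*v^3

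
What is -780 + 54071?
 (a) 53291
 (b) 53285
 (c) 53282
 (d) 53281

-780 + 54071 = 53291
a) 53291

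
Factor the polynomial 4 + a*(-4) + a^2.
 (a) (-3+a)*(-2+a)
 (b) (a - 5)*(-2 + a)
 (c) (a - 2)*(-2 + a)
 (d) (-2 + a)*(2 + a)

We need to factor 4 + a*(-4) + a^2.
The factored form is (a - 2)*(-2 + a).
c) (a - 2)*(-2 + a)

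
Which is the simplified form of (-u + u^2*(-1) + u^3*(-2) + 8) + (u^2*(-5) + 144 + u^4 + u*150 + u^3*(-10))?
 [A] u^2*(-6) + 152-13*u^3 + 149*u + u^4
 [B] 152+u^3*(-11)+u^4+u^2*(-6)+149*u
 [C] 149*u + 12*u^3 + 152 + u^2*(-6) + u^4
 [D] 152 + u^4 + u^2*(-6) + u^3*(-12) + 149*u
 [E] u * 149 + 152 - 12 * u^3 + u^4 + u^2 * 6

Adding the polynomials and combining like terms:
(-u + u^2*(-1) + u^3*(-2) + 8) + (u^2*(-5) + 144 + u^4 + u*150 + u^3*(-10))
= 152 + u^4 + u^2*(-6) + u^3*(-12) + 149*u
D) 152 + u^4 + u^2*(-6) + u^3*(-12) + 149*u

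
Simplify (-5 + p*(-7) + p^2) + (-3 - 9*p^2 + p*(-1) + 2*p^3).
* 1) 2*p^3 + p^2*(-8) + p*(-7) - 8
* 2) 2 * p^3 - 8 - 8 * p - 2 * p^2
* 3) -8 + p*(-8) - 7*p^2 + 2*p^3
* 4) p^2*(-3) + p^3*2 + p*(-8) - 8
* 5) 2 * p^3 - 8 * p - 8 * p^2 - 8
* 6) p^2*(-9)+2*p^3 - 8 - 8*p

Adding the polynomials and combining like terms:
(-5 + p*(-7) + p^2) + (-3 - 9*p^2 + p*(-1) + 2*p^3)
= 2 * p^3 - 8 * p - 8 * p^2 - 8
5) 2 * p^3 - 8 * p - 8 * p^2 - 8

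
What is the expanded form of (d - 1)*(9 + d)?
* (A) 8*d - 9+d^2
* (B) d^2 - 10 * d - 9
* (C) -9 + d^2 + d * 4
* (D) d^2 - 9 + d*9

Expanding (d - 1)*(9 + d):
= 8*d - 9+d^2
A) 8*d - 9+d^2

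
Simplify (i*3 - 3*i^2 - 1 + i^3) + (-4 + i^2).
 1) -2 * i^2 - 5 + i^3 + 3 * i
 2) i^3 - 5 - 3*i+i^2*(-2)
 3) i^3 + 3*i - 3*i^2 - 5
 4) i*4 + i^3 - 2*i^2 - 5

Adding the polynomials and combining like terms:
(i*3 - 3*i^2 - 1 + i^3) + (-4 + i^2)
= -2 * i^2 - 5 + i^3 + 3 * i
1) -2 * i^2 - 5 + i^3 + 3 * i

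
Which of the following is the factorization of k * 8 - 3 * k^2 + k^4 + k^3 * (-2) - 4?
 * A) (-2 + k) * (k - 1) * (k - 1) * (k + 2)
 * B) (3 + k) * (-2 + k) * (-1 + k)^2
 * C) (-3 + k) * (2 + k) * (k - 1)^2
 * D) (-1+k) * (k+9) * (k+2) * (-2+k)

We need to factor k * 8 - 3 * k^2 + k^4 + k^3 * (-2) - 4.
The factored form is (-2 + k) * (k - 1) * (k - 1) * (k + 2).
A) (-2 + k) * (k - 1) * (k - 1) * (k + 2)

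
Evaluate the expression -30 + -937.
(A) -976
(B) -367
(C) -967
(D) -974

-30 + -937 = -967
C) -967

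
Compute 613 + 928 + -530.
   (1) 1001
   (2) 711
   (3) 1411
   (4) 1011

First: 613 + 928 = 1541
Then: 1541 + -530 = 1011
4) 1011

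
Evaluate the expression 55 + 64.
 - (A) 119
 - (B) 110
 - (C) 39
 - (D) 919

55 + 64 = 119
A) 119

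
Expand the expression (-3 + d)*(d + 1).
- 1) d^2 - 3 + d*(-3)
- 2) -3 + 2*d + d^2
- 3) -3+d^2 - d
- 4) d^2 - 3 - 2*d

Expanding (-3 + d)*(d + 1):
= d^2 - 3 - 2*d
4) d^2 - 3 - 2*d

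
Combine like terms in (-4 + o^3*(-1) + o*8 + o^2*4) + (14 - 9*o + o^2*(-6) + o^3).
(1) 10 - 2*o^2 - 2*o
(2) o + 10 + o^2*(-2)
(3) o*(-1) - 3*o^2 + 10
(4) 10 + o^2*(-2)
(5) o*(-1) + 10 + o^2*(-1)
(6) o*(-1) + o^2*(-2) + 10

Adding the polynomials and combining like terms:
(-4 + o^3*(-1) + o*8 + o^2*4) + (14 - 9*o + o^2*(-6) + o^3)
= o*(-1) + o^2*(-2) + 10
6) o*(-1) + o^2*(-2) + 10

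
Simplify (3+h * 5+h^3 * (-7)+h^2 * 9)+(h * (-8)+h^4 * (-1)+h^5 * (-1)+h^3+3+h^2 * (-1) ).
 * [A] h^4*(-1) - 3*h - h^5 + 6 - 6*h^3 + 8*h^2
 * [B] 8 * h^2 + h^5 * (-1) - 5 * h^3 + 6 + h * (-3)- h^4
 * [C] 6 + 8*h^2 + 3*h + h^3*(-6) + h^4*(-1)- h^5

Adding the polynomials and combining like terms:
(3 + h*5 + h^3*(-7) + h^2*9) + (h*(-8) + h^4*(-1) + h^5*(-1) + h^3 + 3 + h^2*(-1))
= h^4*(-1) - 3*h - h^5 + 6 - 6*h^3 + 8*h^2
A) h^4*(-1) - 3*h - h^5 + 6 - 6*h^3 + 8*h^2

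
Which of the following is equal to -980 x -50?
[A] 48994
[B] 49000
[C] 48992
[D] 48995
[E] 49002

-980 * -50 = 49000
B) 49000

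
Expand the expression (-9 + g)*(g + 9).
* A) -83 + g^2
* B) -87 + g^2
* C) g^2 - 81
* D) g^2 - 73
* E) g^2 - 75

Expanding (-9 + g)*(g + 9):
= g^2 - 81
C) g^2 - 81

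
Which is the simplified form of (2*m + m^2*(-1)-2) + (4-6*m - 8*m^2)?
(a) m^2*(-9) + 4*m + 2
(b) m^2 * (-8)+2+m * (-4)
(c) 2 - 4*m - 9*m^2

Adding the polynomials and combining like terms:
(2*m + m^2*(-1) - 2) + (4 - 6*m - 8*m^2)
= 2 - 4*m - 9*m^2
c) 2 - 4*m - 9*m^2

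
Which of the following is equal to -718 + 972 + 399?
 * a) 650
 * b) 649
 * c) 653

First: -718 + 972 = 254
Then: 254 + 399 = 653
c) 653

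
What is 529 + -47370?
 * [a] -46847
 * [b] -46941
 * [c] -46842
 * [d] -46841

529 + -47370 = -46841
d) -46841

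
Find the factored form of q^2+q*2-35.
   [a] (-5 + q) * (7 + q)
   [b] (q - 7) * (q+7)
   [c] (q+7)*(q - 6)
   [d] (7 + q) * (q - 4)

We need to factor q^2+q*2-35.
The factored form is (-5 + q) * (7 + q).
a) (-5 + q) * (7 + q)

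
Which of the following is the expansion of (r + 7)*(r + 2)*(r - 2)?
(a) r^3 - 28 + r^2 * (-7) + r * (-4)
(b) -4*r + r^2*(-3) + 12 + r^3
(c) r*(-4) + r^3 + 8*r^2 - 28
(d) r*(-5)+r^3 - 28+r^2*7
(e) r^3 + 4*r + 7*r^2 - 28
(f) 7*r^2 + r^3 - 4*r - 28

Expanding (r + 7)*(r + 2)*(r - 2):
= 7*r^2 + r^3 - 4*r - 28
f) 7*r^2 + r^3 - 4*r - 28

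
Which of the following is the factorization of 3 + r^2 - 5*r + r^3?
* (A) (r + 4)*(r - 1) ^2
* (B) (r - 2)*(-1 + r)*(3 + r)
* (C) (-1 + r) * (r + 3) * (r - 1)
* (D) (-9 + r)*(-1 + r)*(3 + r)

We need to factor 3 + r^2 - 5*r + r^3.
The factored form is (-1 + r) * (r + 3) * (r - 1).
C) (-1 + r) * (r + 3) * (r - 1)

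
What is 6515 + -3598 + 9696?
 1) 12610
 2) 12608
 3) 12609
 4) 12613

First: 6515 + -3598 = 2917
Then: 2917 + 9696 = 12613
4) 12613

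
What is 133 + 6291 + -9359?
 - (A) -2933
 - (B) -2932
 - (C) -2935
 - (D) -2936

First: 133 + 6291 = 6424
Then: 6424 + -9359 = -2935
C) -2935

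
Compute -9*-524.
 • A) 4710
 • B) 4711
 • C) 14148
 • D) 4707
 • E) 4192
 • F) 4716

-9 * -524 = 4716
F) 4716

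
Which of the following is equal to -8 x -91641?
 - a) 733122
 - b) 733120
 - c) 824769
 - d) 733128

-8 * -91641 = 733128
d) 733128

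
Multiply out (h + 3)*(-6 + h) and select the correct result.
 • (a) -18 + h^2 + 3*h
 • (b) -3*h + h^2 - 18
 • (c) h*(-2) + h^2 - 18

Expanding (h + 3)*(-6 + h):
= -3*h + h^2 - 18
b) -3*h + h^2 - 18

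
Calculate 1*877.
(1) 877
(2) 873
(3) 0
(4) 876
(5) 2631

1 * 877 = 877
1) 877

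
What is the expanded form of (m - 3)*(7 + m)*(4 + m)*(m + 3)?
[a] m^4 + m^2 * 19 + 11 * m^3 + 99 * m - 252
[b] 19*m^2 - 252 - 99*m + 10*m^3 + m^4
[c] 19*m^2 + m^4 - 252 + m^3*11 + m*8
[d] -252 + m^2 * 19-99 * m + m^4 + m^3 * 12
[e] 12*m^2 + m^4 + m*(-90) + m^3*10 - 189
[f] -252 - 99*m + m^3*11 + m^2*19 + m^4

Expanding (m - 3)*(7 + m)*(4 + m)*(m + 3):
= -252 - 99*m + m^3*11 + m^2*19 + m^4
f) -252 - 99*m + m^3*11 + m^2*19 + m^4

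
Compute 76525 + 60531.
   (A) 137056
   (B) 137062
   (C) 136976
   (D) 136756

76525 + 60531 = 137056
A) 137056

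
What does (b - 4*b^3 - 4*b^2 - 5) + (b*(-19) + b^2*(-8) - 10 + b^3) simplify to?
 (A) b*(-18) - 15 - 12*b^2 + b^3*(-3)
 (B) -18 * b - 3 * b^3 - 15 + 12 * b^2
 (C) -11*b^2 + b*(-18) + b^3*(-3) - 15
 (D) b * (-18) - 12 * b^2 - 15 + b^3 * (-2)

Adding the polynomials and combining like terms:
(b - 4*b^3 - 4*b^2 - 5) + (b*(-19) + b^2*(-8) - 10 + b^3)
= b*(-18) - 15 - 12*b^2 + b^3*(-3)
A) b*(-18) - 15 - 12*b^2 + b^3*(-3)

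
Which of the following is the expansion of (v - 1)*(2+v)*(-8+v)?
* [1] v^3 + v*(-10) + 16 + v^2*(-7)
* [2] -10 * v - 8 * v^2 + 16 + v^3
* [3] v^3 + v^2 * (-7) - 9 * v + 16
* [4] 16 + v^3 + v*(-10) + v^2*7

Expanding (v - 1)*(2+v)*(-8+v):
= v^3 + v*(-10) + 16 + v^2*(-7)
1) v^3 + v*(-10) + 16 + v^2*(-7)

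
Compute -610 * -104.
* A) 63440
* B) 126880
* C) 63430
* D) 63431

-610 * -104 = 63440
A) 63440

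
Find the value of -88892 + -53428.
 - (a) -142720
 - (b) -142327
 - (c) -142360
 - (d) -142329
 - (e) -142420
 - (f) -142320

-88892 + -53428 = -142320
f) -142320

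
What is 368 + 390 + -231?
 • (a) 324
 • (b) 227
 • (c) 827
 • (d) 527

First: 368 + 390 = 758
Then: 758 + -231 = 527
d) 527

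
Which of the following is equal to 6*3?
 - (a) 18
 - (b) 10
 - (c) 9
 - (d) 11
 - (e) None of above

6 * 3 = 18
a) 18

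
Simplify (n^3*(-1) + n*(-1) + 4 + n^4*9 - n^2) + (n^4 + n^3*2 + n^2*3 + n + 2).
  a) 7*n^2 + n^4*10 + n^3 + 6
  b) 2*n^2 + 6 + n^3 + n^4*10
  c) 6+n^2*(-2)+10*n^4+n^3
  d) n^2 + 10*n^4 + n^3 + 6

Adding the polynomials and combining like terms:
(n^3*(-1) + n*(-1) + 4 + n^4*9 - n^2) + (n^4 + n^3*2 + n^2*3 + n + 2)
= 2*n^2 + 6 + n^3 + n^4*10
b) 2*n^2 + 6 + n^3 + n^4*10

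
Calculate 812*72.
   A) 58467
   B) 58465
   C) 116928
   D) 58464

812 * 72 = 58464
D) 58464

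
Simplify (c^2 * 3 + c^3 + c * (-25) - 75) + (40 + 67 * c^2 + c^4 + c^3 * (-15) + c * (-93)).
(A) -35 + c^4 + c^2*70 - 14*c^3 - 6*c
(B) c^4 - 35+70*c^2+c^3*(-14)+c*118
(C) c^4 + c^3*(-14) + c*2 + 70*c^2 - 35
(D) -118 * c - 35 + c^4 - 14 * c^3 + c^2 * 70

Adding the polynomials and combining like terms:
(c^2*3 + c^3 + c*(-25) - 75) + (40 + 67*c^2 + c^4 + c^3*(-15) + c*(-93))
= -118 * c - 35 + c^4 - 14 * c^3 + c^2 * 70
D) -118 * c - 35 + c^4 - 14 * c^3 + c^2 * 70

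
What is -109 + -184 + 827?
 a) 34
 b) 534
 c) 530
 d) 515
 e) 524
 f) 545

First: -109 + -184 = -293
Then: -293 + 827 = 534
b) 534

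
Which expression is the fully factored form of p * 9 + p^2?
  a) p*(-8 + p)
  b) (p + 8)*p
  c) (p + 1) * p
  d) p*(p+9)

We need to factor p * 9 + p^2.
The factored form is p*(p+9).
d) p*(p+9)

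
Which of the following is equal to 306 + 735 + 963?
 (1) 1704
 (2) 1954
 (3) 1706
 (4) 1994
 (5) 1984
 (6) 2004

First: 306 + 735 = 1041
Then: 1041 + 963 = 2004
6) 2004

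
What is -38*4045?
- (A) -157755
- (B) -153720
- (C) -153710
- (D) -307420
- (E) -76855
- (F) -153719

-38 * 4045 = -153710
C) -153710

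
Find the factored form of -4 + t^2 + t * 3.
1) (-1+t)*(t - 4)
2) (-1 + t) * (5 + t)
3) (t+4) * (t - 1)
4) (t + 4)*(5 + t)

We need to factor -4 + t^2 + t * 3.
The factored form is (t+4) * (t - 1).
3) (t+4) * (t - 1)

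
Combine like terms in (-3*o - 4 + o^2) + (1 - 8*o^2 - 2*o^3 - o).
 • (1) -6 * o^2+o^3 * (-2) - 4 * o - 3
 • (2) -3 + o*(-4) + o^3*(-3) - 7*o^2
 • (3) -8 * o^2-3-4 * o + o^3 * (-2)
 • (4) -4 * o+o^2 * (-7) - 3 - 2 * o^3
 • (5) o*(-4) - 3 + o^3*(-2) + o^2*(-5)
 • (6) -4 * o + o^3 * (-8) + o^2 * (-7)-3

Adding the polynomials and combining like terms:
(-3*o - 4 + o^2) + (1 - 8*o^2 - 2*o^3 - o)
= -4 * o+o^2 * (-7) - 3 - 2 * o^3
4) -4 * o+o^2 * (-7) - 3 - 2 * o^3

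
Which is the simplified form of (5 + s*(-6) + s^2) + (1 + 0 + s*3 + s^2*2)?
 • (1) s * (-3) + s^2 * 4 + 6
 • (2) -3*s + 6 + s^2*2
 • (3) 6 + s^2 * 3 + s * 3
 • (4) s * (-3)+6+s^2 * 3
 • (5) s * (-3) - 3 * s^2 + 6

Adding the polynomials and combining like terms:
(5 + s*(-6) + s^2) + (1 + 0 + s*3 + s^2*2)
= s * (-3)+6+s^2 * 3
4) s * (-3)+6+s^2 * 3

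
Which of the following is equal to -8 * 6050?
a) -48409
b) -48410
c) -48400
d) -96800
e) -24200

-8 * 6050 = -48400
c) -48400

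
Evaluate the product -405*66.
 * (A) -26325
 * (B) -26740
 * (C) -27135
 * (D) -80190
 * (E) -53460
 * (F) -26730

-405 * 66 = -26730
F) -26730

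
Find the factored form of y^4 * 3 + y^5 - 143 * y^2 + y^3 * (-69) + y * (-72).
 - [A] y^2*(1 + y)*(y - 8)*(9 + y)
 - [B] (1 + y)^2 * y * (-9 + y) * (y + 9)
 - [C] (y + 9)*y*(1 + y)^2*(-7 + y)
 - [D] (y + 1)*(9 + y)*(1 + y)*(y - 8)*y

We need to factor y^4 * 3 + y^5 - 143 * y^2 + y^3 * (-69) + y * (-72).
The factored form is (y + 1)*(9 + y)*(1 + y)*(y - 8)*y.
D) (y + 1)*(9 + y)*(1 + y)*(y - 8)*y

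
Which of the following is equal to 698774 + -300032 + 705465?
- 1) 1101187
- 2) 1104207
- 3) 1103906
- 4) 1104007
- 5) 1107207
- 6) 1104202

First: 698774 + -300032 = 398742
Then: 398742 + 705465 = 1104207
2) 1104207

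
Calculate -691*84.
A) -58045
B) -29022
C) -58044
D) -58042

-691 * 84 = -58044
C) -58044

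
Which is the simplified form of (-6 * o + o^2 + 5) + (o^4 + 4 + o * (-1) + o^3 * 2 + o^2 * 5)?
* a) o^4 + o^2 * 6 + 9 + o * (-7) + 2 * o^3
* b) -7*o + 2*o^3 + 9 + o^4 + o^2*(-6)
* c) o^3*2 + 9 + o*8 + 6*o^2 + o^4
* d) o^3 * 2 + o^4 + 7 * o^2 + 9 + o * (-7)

Adding the polynomials and combining like terms:
(-6*o + o^2 + 5) + (o^4 + 4 + o*(-1) + o^3*2 + o^2*5)
= o^4 + o^2 * 6 + 9 + o * (-7) + 2 * o^3
a) o^4 + o^2 * 6 + 9 + o * (-7) + 2 * o^3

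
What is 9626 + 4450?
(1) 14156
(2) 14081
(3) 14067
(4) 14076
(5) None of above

9626 + 4450 = 14076
4) 14076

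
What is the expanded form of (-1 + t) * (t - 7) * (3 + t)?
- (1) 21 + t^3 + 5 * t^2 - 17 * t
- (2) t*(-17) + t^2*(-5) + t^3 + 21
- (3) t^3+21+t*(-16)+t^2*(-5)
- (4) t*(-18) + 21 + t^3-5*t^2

Expanding (-1 + t) * (t - 7) * (3 + t):
= t*(-17) + t^2*(-5) + t^3 + 21
2) t*(-17) + t^2*(-5) + t^3 + 21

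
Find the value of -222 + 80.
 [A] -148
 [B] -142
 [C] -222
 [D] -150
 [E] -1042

-222 + 80 = -142
B) -142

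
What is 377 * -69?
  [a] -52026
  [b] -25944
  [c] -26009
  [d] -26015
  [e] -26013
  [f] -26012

377 * -69 = -26013
e) -26013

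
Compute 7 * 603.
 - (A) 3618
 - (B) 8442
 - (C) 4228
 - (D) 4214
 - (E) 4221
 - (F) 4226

7 * 603 = 4221
E) 4221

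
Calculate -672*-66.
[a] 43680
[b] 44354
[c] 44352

-672 * -66 = 44352
c) 44352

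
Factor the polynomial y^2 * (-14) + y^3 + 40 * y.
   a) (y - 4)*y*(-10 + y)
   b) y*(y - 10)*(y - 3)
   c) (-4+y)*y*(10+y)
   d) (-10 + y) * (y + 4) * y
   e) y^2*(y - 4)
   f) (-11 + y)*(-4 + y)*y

We need to factor y^2 * (-14) + y^3 + 40 * y.
The factored form is (y - 4)*y*(-10 + y).
a) (y - 4)*y*(-10 + y)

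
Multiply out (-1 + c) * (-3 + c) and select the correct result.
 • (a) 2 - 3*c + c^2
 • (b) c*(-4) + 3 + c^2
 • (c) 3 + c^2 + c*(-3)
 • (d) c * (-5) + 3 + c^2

Expanding (-1 + c) * (-3 + c):
= c*(-4) + 3 + c^2
b) c*(-4) + 3 + c^2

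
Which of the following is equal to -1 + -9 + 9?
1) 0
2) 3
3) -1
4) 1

First: -1 + -9 = -10
Then: -10 + 9 = -1
3) -1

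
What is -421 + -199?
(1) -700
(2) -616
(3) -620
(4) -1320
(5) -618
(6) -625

-421 + -199 = -620
3) -620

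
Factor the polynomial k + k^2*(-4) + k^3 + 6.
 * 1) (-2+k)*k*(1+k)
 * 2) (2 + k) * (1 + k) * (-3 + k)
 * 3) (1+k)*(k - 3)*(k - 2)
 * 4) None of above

We need to factor k + k^2*(-4) + k^3 + 6.
The factored form is (1+k)*(k - 3)*(k - 2).
3) (1+k)*(k - 3)*(k - 2)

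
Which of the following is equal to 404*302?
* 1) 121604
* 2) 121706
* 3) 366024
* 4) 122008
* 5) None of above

404 * 302 = 122008
4) 122008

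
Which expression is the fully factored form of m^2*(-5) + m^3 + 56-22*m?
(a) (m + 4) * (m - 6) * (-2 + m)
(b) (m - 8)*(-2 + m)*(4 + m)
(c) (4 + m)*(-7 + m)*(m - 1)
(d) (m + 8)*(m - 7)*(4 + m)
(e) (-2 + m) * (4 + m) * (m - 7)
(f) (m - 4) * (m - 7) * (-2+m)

We need to factor m^2*(-5) + m^3 + 56-22*m.
The factored form is (-2 + m) * (4 + m) * (m - 7).
e) (-2 + m) * (4 + m) * (m - 7)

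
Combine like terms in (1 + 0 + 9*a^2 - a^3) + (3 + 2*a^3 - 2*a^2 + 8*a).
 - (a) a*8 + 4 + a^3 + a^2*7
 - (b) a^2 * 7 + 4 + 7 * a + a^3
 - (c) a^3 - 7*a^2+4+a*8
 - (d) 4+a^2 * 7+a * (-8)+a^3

Adding the polynomials and combining like terms:
(1 + 0 + 9*a^2 - a^3) + (3 + 2*a^3 - 2*a^2 + 8*a)
= a*8 + 4 + a^3 + a^2*7
a) a*8 + 4 + a^3 + a^2*7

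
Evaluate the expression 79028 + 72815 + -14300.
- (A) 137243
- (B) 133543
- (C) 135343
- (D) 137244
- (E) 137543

First: 79028 + 72815 = 151843
Then: 151843 + -14300 = 137543
E) 137543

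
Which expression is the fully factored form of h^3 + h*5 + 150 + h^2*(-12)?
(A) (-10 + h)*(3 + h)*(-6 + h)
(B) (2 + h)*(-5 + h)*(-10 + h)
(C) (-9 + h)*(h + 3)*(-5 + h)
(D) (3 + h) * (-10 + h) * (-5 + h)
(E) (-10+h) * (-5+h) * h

We need to factor h^3 + h*5 + 150 + h^2*(-12).
The factored form is (3 + h) * (-10 + h) * (-5 + h).
D) (3 + h) * (-10 + h) * (-5 + h)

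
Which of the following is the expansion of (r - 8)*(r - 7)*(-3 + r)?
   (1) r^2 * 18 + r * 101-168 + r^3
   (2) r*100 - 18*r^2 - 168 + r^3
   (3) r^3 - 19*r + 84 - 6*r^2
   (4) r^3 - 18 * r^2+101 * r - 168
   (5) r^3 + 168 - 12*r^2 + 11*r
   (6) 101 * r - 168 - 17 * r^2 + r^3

Expanding (r - 8)*(r - 7)*(-3 + r):
= r^3 - 18 * r^2+101 * r - 168
4) r^3 - 18 * r^2+101 * r - 168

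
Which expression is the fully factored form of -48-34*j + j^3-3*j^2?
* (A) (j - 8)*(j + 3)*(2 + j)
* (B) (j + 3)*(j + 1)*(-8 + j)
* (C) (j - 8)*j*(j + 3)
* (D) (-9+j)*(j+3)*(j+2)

We need to factor -48-34*j + j^3-3*j^2.
The factored form is (j - 8)*(j + 3)*(2 + j).
A) (j - 8)*(j + 3)*(2 + j)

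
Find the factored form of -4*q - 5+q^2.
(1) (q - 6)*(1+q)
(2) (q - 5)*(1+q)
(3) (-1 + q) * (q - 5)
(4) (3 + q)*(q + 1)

We need to factor -4*q - 5+q^2.
The factored form is (q - 5)*(1+q).
2) (q - 5)*(1+q)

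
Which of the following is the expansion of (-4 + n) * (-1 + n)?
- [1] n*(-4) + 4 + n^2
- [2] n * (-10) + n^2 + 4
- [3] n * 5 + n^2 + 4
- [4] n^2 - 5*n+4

Expanding (-4 + n) * (-1 + n):
= n^2 - 5*n+4
4) n^2 - 5*n+4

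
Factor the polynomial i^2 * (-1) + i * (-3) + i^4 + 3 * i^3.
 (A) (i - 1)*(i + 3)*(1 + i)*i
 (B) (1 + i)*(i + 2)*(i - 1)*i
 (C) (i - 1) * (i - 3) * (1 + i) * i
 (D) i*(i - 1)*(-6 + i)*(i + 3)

We need to factor i^2 * (-1) + i * (-3) + i^4 + 3 * i^3.
The factored form is (i - 1)*(i + 3)*(1 + i)*i.
A) (i - 1)*(i + 3)*(1 + i)*i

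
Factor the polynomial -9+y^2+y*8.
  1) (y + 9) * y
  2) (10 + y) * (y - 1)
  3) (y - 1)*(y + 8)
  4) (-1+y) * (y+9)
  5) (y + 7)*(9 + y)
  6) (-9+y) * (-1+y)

We need to factor -9+y^2+y*8.
The factored form is (-1+y) * (y+9).
4) (-1+y) * (y+9)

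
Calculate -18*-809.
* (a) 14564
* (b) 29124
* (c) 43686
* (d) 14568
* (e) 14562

-18 * -809 = 14562
e) 14562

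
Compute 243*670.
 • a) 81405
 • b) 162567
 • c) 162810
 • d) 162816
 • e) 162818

243 * 670 = 162810
c) 162810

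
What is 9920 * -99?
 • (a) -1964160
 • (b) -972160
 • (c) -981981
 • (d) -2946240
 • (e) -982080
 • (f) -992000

9920 * -99 = -982080
e) -982080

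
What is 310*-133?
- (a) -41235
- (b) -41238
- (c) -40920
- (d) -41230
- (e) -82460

310 * -133 = -41230
d) -41230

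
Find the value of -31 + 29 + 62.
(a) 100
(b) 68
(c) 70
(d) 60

First: -31 + 29 = -2
Then: -2 + 62 = 60
d) 60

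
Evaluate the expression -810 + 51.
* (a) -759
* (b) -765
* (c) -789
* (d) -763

-810 + 51 = -759
a) -759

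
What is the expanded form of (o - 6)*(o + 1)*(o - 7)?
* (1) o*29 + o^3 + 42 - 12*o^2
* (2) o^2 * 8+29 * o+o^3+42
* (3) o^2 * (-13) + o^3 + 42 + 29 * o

Expanding (o - 6)*(o + 1)*(o - 7):
= o*29 + o^3 + 42 - 12*o^2
1) o*29 + o^3 + 42 - 12*o^2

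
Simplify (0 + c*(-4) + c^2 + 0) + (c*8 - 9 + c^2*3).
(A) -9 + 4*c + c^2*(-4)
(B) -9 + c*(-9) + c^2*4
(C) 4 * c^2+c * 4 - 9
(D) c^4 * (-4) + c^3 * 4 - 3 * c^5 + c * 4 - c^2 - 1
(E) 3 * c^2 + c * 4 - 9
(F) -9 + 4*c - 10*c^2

Adding the polynomials and combining like terms:
(0 + c*(-4) + c^2 + 0) + (c*8 - 9 + c^2*3)
= 4 * c^2+c * 4 - 9
C) 4 * c^2+c * 4 - 9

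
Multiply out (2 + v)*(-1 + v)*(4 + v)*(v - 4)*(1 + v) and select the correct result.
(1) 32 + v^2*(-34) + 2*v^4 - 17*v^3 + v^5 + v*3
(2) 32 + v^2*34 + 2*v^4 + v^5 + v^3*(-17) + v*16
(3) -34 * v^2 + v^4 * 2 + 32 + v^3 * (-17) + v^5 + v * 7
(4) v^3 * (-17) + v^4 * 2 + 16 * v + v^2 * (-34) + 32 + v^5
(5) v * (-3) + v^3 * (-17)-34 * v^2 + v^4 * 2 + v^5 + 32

Expanding (2 + v)*(-1 + v)*(4 + v)*(v - 4)*(1 + v):
= v^3 * (-17) + v^4 * 2 + 16 * v + v^2 * (-34) + 32 + v^5
4) v^3 * (-17) + v^4 * 2 + 16 * v + v^2 * (-34) + 32 + v^5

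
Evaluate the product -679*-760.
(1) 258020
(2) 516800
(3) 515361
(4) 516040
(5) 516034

-679 * -760 = 516040
4) 516040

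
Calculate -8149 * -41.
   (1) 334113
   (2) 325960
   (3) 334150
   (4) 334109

-8149 * -41 = 334109
4) 334109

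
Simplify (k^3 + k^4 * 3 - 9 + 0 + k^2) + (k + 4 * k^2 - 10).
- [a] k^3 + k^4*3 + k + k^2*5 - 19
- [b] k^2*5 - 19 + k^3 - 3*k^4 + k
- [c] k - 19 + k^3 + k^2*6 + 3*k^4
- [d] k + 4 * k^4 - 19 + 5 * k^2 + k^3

Adding the polynomials and combining like terms:
(k^3 + k^4*3 - 9 + 0 + k^2) + (k + 4*k^2 - 10)
= k^3 + k^4*3 + k + k^2*5 - 19
a) k^3 + k^4*3 + k + k^2*5 - 19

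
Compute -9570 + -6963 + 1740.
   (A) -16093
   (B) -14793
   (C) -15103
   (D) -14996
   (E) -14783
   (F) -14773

First: -9570 + -6963 = -16533
Then: -16533 + 1740 = -14793
B) -14793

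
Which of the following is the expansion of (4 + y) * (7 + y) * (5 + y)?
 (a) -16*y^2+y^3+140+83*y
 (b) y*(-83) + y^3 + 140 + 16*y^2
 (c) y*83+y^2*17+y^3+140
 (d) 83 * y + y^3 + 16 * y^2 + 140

Expanding (4 + y) * (7 + y) * (5 + y):
= 83 * y + y^3 + 16 * y^2 + 140
d) 83 * y + y^3 + 16 * y^2 + 140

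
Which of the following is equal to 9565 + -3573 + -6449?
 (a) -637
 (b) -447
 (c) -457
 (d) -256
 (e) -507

First: 9565 + -3573 = 5992
Then: 5992 + -6449 = -457
c) -457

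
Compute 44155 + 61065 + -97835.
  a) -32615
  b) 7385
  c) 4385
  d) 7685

First: 44155 + 61065 = 105220
Then: 105220 + -97835 = 7385
b) 7385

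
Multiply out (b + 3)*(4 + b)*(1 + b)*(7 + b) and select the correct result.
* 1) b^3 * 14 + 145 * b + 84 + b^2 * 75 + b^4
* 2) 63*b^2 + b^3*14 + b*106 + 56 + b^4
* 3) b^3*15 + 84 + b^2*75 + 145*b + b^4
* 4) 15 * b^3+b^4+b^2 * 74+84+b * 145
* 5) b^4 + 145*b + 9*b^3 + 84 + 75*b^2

Expanding (b + 3)*(4 + b)*(1 + b)*(7 + b):
= b^3*15 + 84 + b^2*75 + 145*b + b^4
3) b^3*15 + 84 + b^2*75 + 145*b + b^4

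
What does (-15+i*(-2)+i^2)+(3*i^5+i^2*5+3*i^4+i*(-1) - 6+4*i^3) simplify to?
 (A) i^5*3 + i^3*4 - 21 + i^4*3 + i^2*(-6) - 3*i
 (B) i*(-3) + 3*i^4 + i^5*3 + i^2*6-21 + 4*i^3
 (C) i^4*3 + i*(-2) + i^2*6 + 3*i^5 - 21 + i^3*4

Adding the polynomials and combining like terms:
(-15 + i*(-2) + i^2) + (3*i^5 + i^2*5 + 3*i^4 + i*(-1) - 6 + 4*i^3)
= i*(-3) + 3*i^4 + i^5*3 + i^2*6-21 + 4*i^3
B) i*(-3) + 3*i^4 + i^5*3 + i^2*6-21 + 4*i^3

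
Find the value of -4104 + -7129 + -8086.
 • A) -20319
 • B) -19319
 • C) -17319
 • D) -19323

First: -4104 + -7129 = -11233
Then: -11233 + -8086 = -19319
B) -19319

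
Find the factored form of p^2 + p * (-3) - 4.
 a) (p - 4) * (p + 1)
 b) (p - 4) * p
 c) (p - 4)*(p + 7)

We need to factor p^2 + p * (-3) - 4.
The factored form is (p - 4) * (p + 1).
a) (p - 4) * (p + 1)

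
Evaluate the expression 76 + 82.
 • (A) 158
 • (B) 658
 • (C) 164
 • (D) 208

76 + 82 = 158
A) 158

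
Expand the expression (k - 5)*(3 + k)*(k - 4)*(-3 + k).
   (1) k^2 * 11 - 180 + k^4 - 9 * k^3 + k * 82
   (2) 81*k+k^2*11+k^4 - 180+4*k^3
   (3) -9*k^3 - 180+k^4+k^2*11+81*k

Expanding (k - 5)*(3 + k)*(k - 4)*(-3 + k):
= -9*k^3 - 180+k^4+k^2*11+81*k
3) -9*k^3 - 180+k^4+k^2*11+81*k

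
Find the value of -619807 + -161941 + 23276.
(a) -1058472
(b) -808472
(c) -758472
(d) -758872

First: -619807 + -161941 = -781748
Then: -781748 + 23276 = -758472
c) -758472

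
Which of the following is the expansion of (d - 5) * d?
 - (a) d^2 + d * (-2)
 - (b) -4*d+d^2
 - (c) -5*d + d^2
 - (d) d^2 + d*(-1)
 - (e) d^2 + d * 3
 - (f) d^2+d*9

Expanding (d - 5) * d:
= -5*d + d^2
c) -5*d + d^2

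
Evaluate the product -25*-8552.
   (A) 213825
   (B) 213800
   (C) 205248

-25 * -8552 = 213800
B) 213800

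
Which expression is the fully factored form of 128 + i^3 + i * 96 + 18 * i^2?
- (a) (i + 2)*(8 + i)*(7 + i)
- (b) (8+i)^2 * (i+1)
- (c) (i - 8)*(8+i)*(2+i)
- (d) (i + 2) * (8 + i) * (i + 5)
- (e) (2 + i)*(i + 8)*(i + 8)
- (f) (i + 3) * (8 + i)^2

We need to factor 128 + i^3 + i * 96 + 18 * i^2.
The factored form is (2 + i)*(i + 8)*(i + 8).
e) (2 + i)*(i + 8)*(i + 8)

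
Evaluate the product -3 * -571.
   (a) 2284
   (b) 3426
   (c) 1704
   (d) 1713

-3 * -571 = 1713
d) 1713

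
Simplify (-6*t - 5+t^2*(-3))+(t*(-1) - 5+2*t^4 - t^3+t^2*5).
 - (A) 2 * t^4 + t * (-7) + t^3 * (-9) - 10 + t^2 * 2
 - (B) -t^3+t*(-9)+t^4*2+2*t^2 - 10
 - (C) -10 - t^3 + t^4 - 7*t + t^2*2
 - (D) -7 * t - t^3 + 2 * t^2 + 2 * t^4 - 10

Adding the polynomials and combining like terms:
(-6*t - 5 + t^2*(-3)) + (t*(-1) - 5 + 2*t^4 - t^3 + t^2*5)
= -7 * t - t^3 + 2 * t^2 + 2 * t^4 - 10
D) -7 * t - t^3 + 2 * t^2 + 2 * t^4 - 10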